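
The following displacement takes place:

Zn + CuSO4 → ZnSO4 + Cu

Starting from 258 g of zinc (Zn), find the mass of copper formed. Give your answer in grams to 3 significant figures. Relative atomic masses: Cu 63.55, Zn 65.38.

251 g

M(Zn) = 65.38 g/mol.
M(Cu) = 63.55 g/mol.
n(Zn) = 258.0 g / 65.38 g/mol = 3.946 mol.
From the equation the Zn:Cu mole ratio is 1:1, so n(Cu) = 3.946 × 1/1 = 3.946 mol.
Mass of Cu = 3.946 mol × 63.55 g/mol = 250.8 g.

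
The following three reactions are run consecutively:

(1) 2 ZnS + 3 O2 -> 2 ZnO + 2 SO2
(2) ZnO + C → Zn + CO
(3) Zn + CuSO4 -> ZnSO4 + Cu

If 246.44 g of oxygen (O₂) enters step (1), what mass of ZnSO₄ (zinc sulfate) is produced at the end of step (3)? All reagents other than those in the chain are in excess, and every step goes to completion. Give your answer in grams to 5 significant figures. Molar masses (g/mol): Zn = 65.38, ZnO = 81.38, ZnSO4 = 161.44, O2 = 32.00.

n(O2) = 246.44 / 32.00 = 7.70125 mol.
Reaction (1): O2→ZnO ratio 3:2 ⇒ n(ZnO) = 5.13417 mol.
Reaction (2): ZnO→Zn ratio 1:1 ⇒ n(Zn) = 5.13417 mol.
Reaction (3): Zn→ZnSO4 ratio 1:1 ⇒ n(ZnSO4) = 5.13417 mol.
Mass of ZnSO4 = 5.13417 × 161.44 = 828.860 g.

828.86 g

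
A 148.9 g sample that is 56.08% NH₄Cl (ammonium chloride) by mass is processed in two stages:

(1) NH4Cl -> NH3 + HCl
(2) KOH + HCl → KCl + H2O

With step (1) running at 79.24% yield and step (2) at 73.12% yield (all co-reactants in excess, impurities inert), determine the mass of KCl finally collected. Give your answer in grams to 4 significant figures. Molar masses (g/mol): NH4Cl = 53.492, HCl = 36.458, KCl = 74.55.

67.43 g

Pure NH4Cl = 148.9 × 0.5608 = 83.503 g.
n(NH4Cl) = 83.503 / 53.492 = 1.5610 mol.
Step 1 (NH4Cl:HCl = 1:1): theoretical n(HCl) = 1.5610 mol; at 79.24% yield, n(HCl) = 1.2370 mol.
Step 2 (HCl:KCl = 1:1): theoretical n(KCl) = 1.2370 mol, so theoretical mass = 1.2370 × 74.55 = 92.216 g.
At 73.12% yield, actual mass of KCl = 92.216 × 0.7312 = 67.428 g.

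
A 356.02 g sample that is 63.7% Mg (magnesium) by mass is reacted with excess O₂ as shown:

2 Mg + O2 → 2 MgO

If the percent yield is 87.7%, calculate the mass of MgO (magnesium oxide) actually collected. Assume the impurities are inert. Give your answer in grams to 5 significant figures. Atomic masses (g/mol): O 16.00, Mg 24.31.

Pure Mg available = 356.02 g × 0.637 = 226.785 g.
M(Mg) = 24.31 g/mol.
M(MgO) = 24.31 + 16.00 = 40.31 g/mol.
n(Mg) = 226.785 g / 24.31 g/mol = 9.32887 mol.
From the equation the Mg:MgO mole ratio is 2:2, so n(MgO) = 9.32887 × 2/2 = 9.32887 mol.
Mass of MgO = 9.32887 mol × 40.31 g/mol = 376.047 g.
Actual mass collected = 376.047 g × 0.877 = 329.793 g.

329.79 g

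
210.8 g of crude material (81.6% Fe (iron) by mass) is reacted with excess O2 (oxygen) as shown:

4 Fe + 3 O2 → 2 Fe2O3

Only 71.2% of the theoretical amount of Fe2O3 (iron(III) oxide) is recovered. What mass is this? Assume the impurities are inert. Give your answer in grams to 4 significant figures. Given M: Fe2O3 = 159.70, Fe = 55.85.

Pure Fe available = 210.8 g × 0.816 = 172.01 g.
n(Fe) = 172.01 g / 55.85 g/mol = 3.0799 mol.
From the equation the Fe:Fe2O3 mole ratio is 4:2, so n(Fe2O3) = 3.0799 × 2/4 = 1.5400 mol.
Mass of Fe2O3 = 1.5400 mol × 159.70 g/mol = 245.93 g.
Actual mass collected = 245.93 g × 0.712 = 175.10 g.

175.1 g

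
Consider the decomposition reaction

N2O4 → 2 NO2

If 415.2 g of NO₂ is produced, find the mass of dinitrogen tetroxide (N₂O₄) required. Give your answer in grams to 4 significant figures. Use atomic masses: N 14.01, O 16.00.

M(NO2) = 14.01 + 2(16.00) = 46.01 g/mol.
M(N2O4) = 2(14.01) + 4(16.00) = 92.02 g/mol.
n(NO2) = 415.20 g / 46.01 g/mol = 9.0241 mol.
From the equation the NO2:N2O4 mole ratio is 2:1, so n(N2O4) = 9.0241 × 1/2 = 4.5121 mol.
Mass of N2O4 = 4.5121 mol × 92.02 g/mol = 415.20 g.

415.2 g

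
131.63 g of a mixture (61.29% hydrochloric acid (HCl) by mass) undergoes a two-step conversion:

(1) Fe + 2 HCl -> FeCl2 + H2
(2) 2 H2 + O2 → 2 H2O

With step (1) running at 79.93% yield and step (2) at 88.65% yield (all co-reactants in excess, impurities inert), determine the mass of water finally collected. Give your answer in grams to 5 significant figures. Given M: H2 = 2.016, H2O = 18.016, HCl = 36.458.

14.124 g

Pure HCl = 131.63 × 0.6129 = 80.6760 g.
n(HCl) = 80.6760 / 36.458 = 2.21285 mol.
Step 1 (HCl:H2 = 2:1): theoretical n(H2) = 1.10642 mol; at 79.93% yield, n(H2) = 0.884365 mol.
Step 2 (H2:H2O = 2:2): theoretical n(H2O) = 0.884365 mol, so theoretical mass = 0.884365 × 18.016 = 15.9327 g.
At 88.65% yield, actual mass of H2O = 15.9327 × 0.8865 = 14.1244 g.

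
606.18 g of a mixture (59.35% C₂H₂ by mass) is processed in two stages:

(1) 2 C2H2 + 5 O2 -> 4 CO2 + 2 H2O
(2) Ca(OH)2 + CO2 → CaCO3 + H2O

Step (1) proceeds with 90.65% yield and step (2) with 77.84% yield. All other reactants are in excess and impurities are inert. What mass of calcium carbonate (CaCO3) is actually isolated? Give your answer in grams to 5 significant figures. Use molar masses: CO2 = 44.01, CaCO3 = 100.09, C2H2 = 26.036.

1951.8 g

Pure C2H2 = 606.18 × 0.5935 = 359.768 g.
n(C2H2) = 359.768 / 26.036 = 13.8181 mol.
Step 1 (C2H2:CO2 = 2:4): theoretical n(CO2) = 27.6362 mol; at 90.65% yield, n(CO2) = 25.0522 mol.
Step 2 (CO2:CaCO3 = 1:1): theoretical n(CaCO3) = 25.0522 mol, so theoretical mass = 25.0522 × 100.09 = 2507.47 g.
At 77.84% yield, actual mass of CaCO3 = 2507.47 × 0.7784 = 1951.82 g.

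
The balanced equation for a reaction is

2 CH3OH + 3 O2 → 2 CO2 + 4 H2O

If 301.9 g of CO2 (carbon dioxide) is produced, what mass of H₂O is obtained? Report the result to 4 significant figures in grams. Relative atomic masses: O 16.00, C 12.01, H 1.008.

247.2 g

M(CO2) = 12.01 + 2(16.00) = 44.01 g/mol.
M(H2O) = 2(1.008) + 16.00 = 18.016 g/mol.
n(CO2) = 301.90 g / 44.01 g/mol = 6.8598 mol.
From the equation the CO2:H2O mole ratio is 2:4, so n(H2O) = 6.8598 × 4/2 = 13.720 mol.
Mass of H2O = 13.720 mol × 18.016 g/mol = 247.17 g.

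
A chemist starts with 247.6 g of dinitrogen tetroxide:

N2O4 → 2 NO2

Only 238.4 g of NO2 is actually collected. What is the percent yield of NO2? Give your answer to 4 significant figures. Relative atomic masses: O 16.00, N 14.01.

96.28 %

M(N2O4) = 2(14.01) + 4(16.00) = 92.02 g/mol.
M(NO2) = 14.01 + 2(16.00) = 46.01 g/mol.
n(N2O4) = 247.60 g / 92.02 g/mol = 2.6907 mol.
From the equation the N2O4:NO2 mole ratio is 1:2, so n(NO2) = 2.6907 × 2/1 = 5.3814 mol.
Mass of NO2 = 5.3814 mol × 46.01 g/mol = 247.60 g.
This is the theoretical yield. Percent yield = 238.4 g / 247.60 g × 100% = 96.284%.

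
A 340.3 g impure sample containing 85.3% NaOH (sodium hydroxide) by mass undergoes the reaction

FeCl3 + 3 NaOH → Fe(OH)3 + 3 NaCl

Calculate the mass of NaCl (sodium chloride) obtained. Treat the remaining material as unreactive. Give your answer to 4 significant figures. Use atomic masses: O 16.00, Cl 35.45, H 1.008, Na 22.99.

424.1 g

Mass of pure NaOH = 340.3 g × 0.853 = 290.28 g.
M(NaOH) = 22.99 + 16.00 + 1.008 = 39.998 g/mol.
M(NaCl) = 22.99 + 35.45 = 58.44 g/mol.
n(NaOH) = 290.28 g / 39.998 g/mol = 7.2573 mol.
From the equation the NaOH:NaCl mole ratio is 3:3, so n(NaCl) = 7.2573 × 3/3 = 7.2573 mol.
Mass of NaCl = 7.2573 mol × 58.44 g/mol = 424.11 g.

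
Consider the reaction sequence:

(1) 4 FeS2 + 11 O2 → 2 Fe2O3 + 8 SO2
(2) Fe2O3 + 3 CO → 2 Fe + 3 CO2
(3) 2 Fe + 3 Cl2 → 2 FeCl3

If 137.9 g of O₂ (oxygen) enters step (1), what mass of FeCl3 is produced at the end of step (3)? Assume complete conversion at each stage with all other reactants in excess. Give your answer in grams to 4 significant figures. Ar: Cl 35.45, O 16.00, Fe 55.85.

M(O2) = 2(16.00) = 32.00 g/mol.
M(FeCl3) = 55.85 + 3(35.45) = 162.20 g/mol.
n(O2) = 137.9 / 32.00 = 4.3094 mol.
Reaction (1): O2→Fe2O3 ratio 11:2 ⇒ n(Fe2O3) = 0.78352 mol.
Reaction (2): Fe2O3→Fe ratio 1:2 ⇒ n(Fe) = 1.5670 mol.
Reaction (3): Fe→FeCl3 ratio 2:2 ⇒ n(FeCl3) = 1.5670 mol.
Mass of FeCl3 = 1.5670 × 162.20 = 254.17 g.

254.2 g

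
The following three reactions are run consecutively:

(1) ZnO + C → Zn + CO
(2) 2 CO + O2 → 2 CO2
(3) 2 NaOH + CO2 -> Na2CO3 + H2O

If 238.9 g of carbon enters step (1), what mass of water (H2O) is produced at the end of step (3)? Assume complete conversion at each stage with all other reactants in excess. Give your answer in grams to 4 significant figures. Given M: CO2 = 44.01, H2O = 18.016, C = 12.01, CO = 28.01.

358.4 g

n(C) = 238.9 / 12.01 = 19.892 mol.
Reaction (1): C→CO ratio 1:1 ⇒ n(CO) = 19.892 mol.
Reaction (2): CO→CO2 ratio 2:2 ⇒ n(CO2) = 19.892 mol.
Reaction (3): CO2→H2O ratio 1:1 ⇒ n(H2O) = 19.892 mol.
Mass of H2O = 19.892 × 18.016 = 358.37 g.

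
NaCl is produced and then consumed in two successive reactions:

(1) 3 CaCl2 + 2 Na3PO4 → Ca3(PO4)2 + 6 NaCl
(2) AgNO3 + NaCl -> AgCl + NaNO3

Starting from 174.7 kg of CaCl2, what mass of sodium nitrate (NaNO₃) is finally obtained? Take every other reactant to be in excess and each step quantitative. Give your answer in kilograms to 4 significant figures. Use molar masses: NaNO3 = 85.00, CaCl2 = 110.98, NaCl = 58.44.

174.7 kg = 174700 g.
n(CaCl2) = 174700 / 110.98 = 1574.2 mol.
Step 1 gives a 3:6 ratio of CaCl2 to NaCl, so n(NaCl) = 3148.3 mol.
In step 2 the NaCl:NaNO3 ratio is 1:1, so n(NaNO3) = 3148.3 mol.
Mass of NaNO3 = 3148.3 × 85.00 = 267610 g = 267.6 kg.

267.6 kg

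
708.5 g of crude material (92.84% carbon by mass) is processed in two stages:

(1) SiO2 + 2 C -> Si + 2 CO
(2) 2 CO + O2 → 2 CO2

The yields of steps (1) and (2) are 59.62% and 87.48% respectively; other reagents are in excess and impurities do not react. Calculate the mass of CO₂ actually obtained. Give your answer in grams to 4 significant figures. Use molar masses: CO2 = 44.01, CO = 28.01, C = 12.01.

1257 g

Pure C = 708.5 × 0.9284 = 657.77 g.
n(C) = 657.77 / 12.01 = 54.769 mol.
Step 1 (C:CO = 2:2): theoretical n(CO) = 54.769 mol; at 59.62% yield, n(CO) = 32.653 mol.
Step 2 (CO:CO2 = 2:2): theoretical n(CO2) = 32.653 mol, so theoretical mass = 32.653 × 44.01 = 1437.1 g.
At 87.48% yield, actual mass of CO2 = 1437.1 × 0.8748 = 1257.1 g.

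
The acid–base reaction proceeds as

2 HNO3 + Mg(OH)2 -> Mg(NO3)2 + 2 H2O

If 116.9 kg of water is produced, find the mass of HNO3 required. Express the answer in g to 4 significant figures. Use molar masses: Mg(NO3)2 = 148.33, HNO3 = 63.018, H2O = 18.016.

Convert: 116.9 kg = 116900 g.
n(H2O) = 116900 g / 18.016 g/mol = 6488.7 mol.
From the equation the H2O:HNO3 mole ratio is 2:2, so n(HNO3) = 6488.7 × 2/2 = 6488.7 mol.
Mass of HNO3 = 6488.7 mol × 63.018 g/mol = 408900 g.

408900 g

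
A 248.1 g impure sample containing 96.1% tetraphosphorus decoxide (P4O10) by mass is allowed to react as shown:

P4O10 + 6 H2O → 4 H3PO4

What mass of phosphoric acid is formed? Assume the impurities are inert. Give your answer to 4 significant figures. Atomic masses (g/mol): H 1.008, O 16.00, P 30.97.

Mass of pure P4O10 = 248.1 g × 0.961 = 238.42 g.
M(P4O10) = 4(30.97) + 10(16.00) = 283.88 g/mol.
M(H3PO4) = 3(1.008) + 30.97 + 4(16.00) = 97.994 g/mol.
n(P4O10) = 238.42 g / 283.88 g/mol = 0.83988 mol.
From the equation the P4O10:H3PO4 mole ratio is 1:4, so n(H3PO4) = 0.83988 × 4/1 = 3.3595 mol.
Mass of H3PO4 = 3.3595 mol × 97.994 g/mol = 329.21 g.

329.2 g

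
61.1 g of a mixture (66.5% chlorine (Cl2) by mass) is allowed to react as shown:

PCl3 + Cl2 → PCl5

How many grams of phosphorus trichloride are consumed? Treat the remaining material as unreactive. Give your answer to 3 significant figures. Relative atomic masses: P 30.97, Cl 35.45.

Mass of pure Cl2 = 61.1 g × 0.665 = 40.63 g.
M(Cl2) = 2(35.45) = 70.90 g/mol.
M(PCl3) = 30.97 + 3(35.45) = 137.32 g/mol.
n(Cl2) = 40.63 g / 70.90 g/mol = 0.5731 mol.
From the equation the Cl2:PCl3 mole ratio is 1:1, so n(PCl3) = 0.5731 × 1/1 = 0.5731 mol.
Mass of PCl3 = 0.5731 mol × 137.32 g/mol = 78.70 g.

78.7 g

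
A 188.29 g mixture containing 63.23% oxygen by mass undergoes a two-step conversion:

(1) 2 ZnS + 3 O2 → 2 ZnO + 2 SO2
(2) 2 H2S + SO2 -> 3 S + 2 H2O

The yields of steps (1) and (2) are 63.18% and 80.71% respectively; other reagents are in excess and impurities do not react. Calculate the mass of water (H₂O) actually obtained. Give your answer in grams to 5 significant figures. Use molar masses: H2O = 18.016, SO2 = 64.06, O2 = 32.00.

45.573 g

Pure O2 = 188.29 × 0.6323 = 119.056 g.
n(O2) = 119.056 / 32.00 = 3.72049 mol.
Step 1 (O2:SO2 = 3:2): theoretical n(SO2) = 2.48033 mol; at 63.18% yield, n(SO2) = 1.56707 mol.
Step 2 (SO2:H2O = 1:2): theoretical n(H2O) = 3.13414 mol, so theoretical mass = 3.13414 × 18.016 = 56.4647 g.
At 80.71% yield, actual mass of H2O = 56.4647 × 0.8071 = 45.5727 g.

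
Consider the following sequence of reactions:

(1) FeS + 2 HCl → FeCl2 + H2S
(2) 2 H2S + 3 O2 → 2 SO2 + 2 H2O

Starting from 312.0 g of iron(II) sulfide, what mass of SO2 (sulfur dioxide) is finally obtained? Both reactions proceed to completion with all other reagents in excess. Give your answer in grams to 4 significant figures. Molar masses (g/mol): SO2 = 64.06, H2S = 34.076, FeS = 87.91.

227.4 g

n(FeS) = 312.00 / 87.91 = 3.5491 mol.
Step 1 gives a 1:1 ratio of FeS to H2S, so n(H2S) = 3.5491 mol.
In step 2 the H2S:SO2 ratio is 2:2, so n(SO2) = 3.5491 mol.
Mass of SO2 = 3.5491 × 64.06 = 227.35 g.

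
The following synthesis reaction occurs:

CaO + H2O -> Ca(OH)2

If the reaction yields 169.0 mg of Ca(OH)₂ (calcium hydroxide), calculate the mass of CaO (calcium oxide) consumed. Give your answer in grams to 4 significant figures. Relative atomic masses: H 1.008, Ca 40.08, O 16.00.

0.1279 g

M(Ca(OH)2) = 40.08 + 2(16.00) + 2(1.008) = 74.096 g/mol.
M(CaO) = 40.08 + 16.00 = 56.08 g/mol.
Convert: 169.0 mg = 0.16900 g.
n(Ca(OH)2) = 0.16900 g / 74.096 g/mol = 0.0022808 mol.
From the equation the Ca(OH)2:CaO mole ratio is 1:1, so n(CaO) = 0.0022808 × 1/1 = 0.0022808 mol.
Mass of CaO = 0.0022808 mol × 56.08 g/mol = 0.12791 g.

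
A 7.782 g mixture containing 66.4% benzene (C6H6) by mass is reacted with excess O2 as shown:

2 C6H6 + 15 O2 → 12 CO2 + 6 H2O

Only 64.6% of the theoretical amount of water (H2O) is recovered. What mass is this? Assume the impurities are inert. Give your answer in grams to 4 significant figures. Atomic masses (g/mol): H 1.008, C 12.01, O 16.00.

Pure C6H6 available = 7.782 g × 0.664 = 5.1672 g.
M(C6H6) = 6(12.01) + 6(1.008) = 78.108 g/mol.
M(H2O) = 2(1.008) + 16.00 = 18.016 g/mol.
n(C6H6) = 5.1672 g / 78.108 g/mol = 0.066155 mol.
From the equation the C6H6:H2O mole ratio is 2:6, so n(H2O) = 0.066155 × 6/2 = 0.19847 mol.
Mass of H2O = 0.19847 mol × 18.016 g/mol = 3.5756 g.
Actual mass collected = 3.5756 g × 0.646 = 2.3098 g.

2.310 g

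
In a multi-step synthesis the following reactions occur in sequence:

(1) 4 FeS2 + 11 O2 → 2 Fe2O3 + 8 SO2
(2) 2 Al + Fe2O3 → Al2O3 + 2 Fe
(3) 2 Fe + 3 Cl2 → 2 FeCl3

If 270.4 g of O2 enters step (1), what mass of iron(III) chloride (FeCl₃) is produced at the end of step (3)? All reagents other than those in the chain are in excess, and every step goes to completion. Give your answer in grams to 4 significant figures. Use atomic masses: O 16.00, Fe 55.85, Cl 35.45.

M(O2) = 2(16.00) = 32.00 g/mol.
M(FeCl3) = 55.85 + 3(35.45) = 162.20 g/mol.
n(O2) = 270.4 / 32.00 = 8.4500 mol.
Reaction (1): O2→Fe2O3 ratio 11:2 ⇒ n(Fe2O3) = 1.5364 mol.
Reaction (2): Fe2O3→Fe ratio 1:2 ⇒ n(Fe) = 3.0727 mol.
Reaction (3): Fe→FeCl3 ratio 2:2 ⇒ n(FeCl3) = 3.0727 mol.
Mass of FeCl3 = 3.0727 × 162.20 = 498.40 g.

498.4 g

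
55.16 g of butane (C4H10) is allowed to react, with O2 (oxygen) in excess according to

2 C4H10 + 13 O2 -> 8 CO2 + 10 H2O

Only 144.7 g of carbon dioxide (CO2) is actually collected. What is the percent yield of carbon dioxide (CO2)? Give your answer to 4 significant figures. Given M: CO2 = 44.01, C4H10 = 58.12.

n(C4H10) = 55.160 g / 58.12 g/mol = 0.94907 mol.
From the equation the C4H10:CO2 mole ratio is 2:8, so n(CO2) = 0.94907 × 8/2 = 3.7963 mol.
Mass of CO2 = 3.7963 mol × 44.01 g/mol = 167.07 g.
This is the theoretical yield. Percent yield = 144.7 g / 167.07 g × 100% = 86.608%.

86.61 %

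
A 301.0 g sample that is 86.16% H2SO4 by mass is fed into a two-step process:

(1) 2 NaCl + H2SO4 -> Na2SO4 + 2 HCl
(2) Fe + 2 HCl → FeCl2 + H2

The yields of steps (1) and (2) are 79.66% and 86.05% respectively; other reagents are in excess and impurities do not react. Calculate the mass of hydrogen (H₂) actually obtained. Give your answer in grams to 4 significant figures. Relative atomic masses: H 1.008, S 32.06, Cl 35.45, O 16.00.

Pure H2SO4 = 301.0 × 0.8616 = 259.34 g.
M(H2SO4) = 2(1.008) + 32.06 + 4(16.00) = 98.076 g/mol.
M(H2) = 2(1.008) = 2.016 g/mol.
n(H2SO4) = 259.34 / 98.076 = 2.6443 mol.
Step 1 (H2SO4:HCl = 1:2): theoretical n(HCl) = 5.2886 mol; at 79.66% yield, n(HCl) = 4.2129 mol.
Step 2 (HCl:H2 = 2:1): theoretical n(H2) = 2.1064 mol, so theoretical mass = 2.1064 × 2.016 = 4.2466 g.
At 86.05% yield, actual mass of H2 = 4.2466 × 0.8605 = 3.6542 g.

3.654 g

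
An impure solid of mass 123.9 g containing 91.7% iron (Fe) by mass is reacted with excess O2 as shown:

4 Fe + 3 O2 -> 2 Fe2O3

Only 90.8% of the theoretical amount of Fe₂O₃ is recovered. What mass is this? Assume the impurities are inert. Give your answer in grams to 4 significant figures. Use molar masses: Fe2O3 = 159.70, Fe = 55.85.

Pure Fe available = 123.9 g × 0.917 = 113.62 g.
n(Fe) = 113.62 g / 55.85 g/mol = 2.0343 mol.
From the equation the Fe:Fe2O3 mole ratio is 4:2, so n(Fe2O3) = 2.0343 × 2/4 = 1.0172 mol.
Mass of Fe2O3 = 1.0172 mol × 159.70 g/mol = 162.44 g.
Actual mass collected = 162.44 g × 0.908 = 147.50 g.

147.5 g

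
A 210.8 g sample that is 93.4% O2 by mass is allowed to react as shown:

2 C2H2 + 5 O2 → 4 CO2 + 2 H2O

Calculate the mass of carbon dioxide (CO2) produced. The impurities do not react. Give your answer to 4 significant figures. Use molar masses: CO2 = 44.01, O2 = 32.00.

216.6 g

Mass of pure O2 = 210.8 g × 0.934 = 196.89 g.
n(O2) = 196.89 g / 32.00 g/mol = 6.1527 mol.
From the equation the O2:CO2 mole ratio is 5:4, so n(CO2) = 6.1527 × 4/5 = 4.9222 mol.
Mass of CO2 = 4.9222 mol × 44.01 g/mol = 216.63 g.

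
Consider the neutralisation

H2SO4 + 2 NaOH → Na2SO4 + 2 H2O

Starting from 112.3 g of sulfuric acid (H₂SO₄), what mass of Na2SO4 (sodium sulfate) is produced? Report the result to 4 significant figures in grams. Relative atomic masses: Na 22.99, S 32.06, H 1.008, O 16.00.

162.6 g

M(H2SO4) = 2(1.008) + 32.06 + 4(16.00) = 98.076 g/mol.
M(Na2SO4) = 2(22.99) + 32.06 + 4(16.00) = 142.04 g/mol.
n(H2SO4) = 112.30 g / 98.076 g/mol = 1.1450 mol.
From the equation the H2SO4:Na2SO4 mole ratio is 1:1, so n(Na2SO4) = 1.1450 × 1/1 = 1.1450 mol.
Mass of Na2SO4 = 1.1450 mol × 142.04 g/mol = 162.64 g.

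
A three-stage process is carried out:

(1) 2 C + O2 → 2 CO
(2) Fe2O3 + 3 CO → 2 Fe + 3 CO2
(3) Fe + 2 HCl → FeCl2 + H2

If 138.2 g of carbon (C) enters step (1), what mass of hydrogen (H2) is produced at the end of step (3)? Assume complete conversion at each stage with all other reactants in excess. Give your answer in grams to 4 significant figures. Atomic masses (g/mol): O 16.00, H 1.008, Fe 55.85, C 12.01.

M(C) = 12.01 g/mol.
M(H2) = 2(1.008) = 2.016 g/mol.
n(C) = 138.2 / 12.01 = 11.507 mol.
Reaction (1): C→CO ratio 2:2 ⇒ n(CO) = 11.507 mol.
Reaction (2): CO→Fe ratio 3:2 ⇒ n(Fe) = 7.6714 mol.
Reaction (3): Fe→H2 ratio 1:1 ⇒ n(H2) = 7.6714 mol.
Mass of H2 = 7.6714 × 2.016 = 15.466 g.

15.47 g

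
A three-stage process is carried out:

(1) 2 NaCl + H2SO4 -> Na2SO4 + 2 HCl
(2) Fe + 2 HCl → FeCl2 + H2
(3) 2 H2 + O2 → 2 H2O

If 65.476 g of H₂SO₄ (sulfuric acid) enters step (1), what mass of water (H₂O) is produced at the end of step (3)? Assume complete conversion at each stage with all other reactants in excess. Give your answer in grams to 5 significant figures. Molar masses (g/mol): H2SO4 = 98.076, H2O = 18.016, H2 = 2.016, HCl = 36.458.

n(H2SO4) = 65.476 / 98.076 = 0.667605 mol.
Reaction (1): H2SO4→HCl ratio 1:2 ⇒ n(HCl) = 1.33521 mol.
Reaction (2): HCl→H2 ratio 2:1 ⇒ n(H2) = 0.667605 mol.
Reaction (3): H2→H2O ratio 2:2 ⇒ n(H2O) = 0.667605 mol.
Mass of H2O = 0.667605 × 18.016 = 12.0276 g.

12.028 g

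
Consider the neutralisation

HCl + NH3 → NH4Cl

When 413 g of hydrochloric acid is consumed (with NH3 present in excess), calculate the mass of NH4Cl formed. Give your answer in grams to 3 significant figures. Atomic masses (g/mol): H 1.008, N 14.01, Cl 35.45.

606 g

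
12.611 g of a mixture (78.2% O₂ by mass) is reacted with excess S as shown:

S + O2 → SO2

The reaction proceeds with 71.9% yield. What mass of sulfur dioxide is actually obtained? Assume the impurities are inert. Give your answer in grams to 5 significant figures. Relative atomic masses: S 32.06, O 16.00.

Pure O2 available = 12.611 g × 0.782 = 9.86180 g.
M(O2) = 2(16.00) = 32.00 g/mol.
M(SO2) = 32.06 + 2(16.00) = 64.06 g/mol.
n(O2) = 9.86180 g / 32.00 g/mol = 0.308181 mol.
From the equation the O2:SO2 mole ratio is 1:1, so n(SO2) = 0.308181 × 1/1 = 0.308181 mol.
Mass of SO2 = 0.308181 mol × 64.06 g/mol = 19.7421 g.
Actual mass collected = 19.7421 g × 0.719 = 14.1946 g.

14.195 g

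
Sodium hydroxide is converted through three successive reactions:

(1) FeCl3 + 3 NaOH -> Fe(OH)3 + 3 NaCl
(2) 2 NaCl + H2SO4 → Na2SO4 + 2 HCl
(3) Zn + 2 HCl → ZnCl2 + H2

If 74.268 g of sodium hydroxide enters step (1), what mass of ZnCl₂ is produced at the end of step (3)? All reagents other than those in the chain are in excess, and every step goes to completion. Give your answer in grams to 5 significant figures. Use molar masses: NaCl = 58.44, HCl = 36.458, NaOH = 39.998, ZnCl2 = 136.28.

n(NaOH) = 74.268 / 39.998 = 1.85679 mol.
Reaction (1): NaOH→NaCl ratio 3:3 ⇒ n(NaCl) = 1.85679 mol.
Reaction (2): NaCl→HCl ratio 2:2 ⇒ n(HCl) = 1.85679 mol.
Reaction (3): HCl→ZnCl2 ratio 2:1 ⇒ n(ZnCl2) = 0.928396 mol.
Mass of ZnCl2 = 0.928396 × 136.28 = 126.522 g.

126.52 g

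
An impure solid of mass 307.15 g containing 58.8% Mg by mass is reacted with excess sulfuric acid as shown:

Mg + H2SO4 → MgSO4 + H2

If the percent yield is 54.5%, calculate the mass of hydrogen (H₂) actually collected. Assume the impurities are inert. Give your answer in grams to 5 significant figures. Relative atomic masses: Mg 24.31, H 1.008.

Pure Mg available = 307.15 g × 0.588 = 180.604 g.
M(Mg) = 24.31 g/mol.
M(H2) = 2(1.008) = 2.016 g/mol.
n(Mg) = 180.604 g / 24.31 g/mol = 7.42921 mol.
From the equation the Mg:H2 mole ratio is 1:1, so n(H2) = 7.42921 × 1/1 = 7.42921 mol.
Mass of H2 = 7.42921 mol × 2.016 g/mol = 14.9773 g.
Actual mass collected = 14.9773 g × 0.545 = 8.16263 g.

8.1626 g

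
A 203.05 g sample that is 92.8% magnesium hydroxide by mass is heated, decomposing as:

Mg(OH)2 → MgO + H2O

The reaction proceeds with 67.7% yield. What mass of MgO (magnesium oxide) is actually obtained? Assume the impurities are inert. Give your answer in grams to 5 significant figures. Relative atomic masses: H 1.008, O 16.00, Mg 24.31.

88.164 g

Pure Mg(OH)2 available = 203.05 g × 0.928 = 188.430 g.
M(Mg(OH)2) = 24.31 + 2(16.00) + 2(1.008) = 58.326 g/mol.
M(MgO) = 24.31 + 16.00 = 40.31 g/mol.
n(Mg(OH)2) = 188.430 g / 58.326 g/mol = 3.23064 mol.
From the equation the Mg(OH)2:MgO mole ratio is 1:1, so n(MgO) = 3.23064 × 1/1 = 3.23064 mol.
Mass of MgO = 3.23064 mol × 40.31 g/mol = 130.227 g.
Actual mass collected = 130.227 g × 0.677 = 88.1638 g.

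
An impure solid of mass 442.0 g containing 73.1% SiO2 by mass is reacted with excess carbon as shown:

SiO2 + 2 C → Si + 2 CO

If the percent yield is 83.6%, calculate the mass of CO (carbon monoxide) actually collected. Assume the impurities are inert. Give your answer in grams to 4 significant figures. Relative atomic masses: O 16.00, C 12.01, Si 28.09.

Pure SiO2 available = 442.0 g × 0.731 = 323.10 g.
M(SiO2) = 28.09 + 2(16.00) = 60.09 g/mol.
M(CO) = 12.01 + 16.00 = 28.01 g/mol.
n(SiO2) = 323.10 g / 60.09 g/mol = 5.3770 mol.
From the equation the SiO2:CO mole ratio is 1:2, so n(CO) = 5.3770 × 2/1 = 10.754 mol.
Mass of CO = 10.754 mol × 28.01 g/mol = 301.22 g.
Actual mass collected = 301.22 g × 0.836 = 251.82 g.

251.8 g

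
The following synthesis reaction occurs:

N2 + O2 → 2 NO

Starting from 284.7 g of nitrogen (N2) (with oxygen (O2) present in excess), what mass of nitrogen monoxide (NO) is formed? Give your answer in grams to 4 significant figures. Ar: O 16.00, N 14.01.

M(N2) = 2(14.01) = 28.02 g/mol.
M(NO) = 14.01 + 16.00 = 30.01 g/mol.
n(N2) = 284.70 g / 28.02 g/mol = 10.161 mol.
From the equation the N2:NO mole ratio is 1:2, so n(NO) = 10.161 × 2/1 = 20.321 mol.
Mass of NO = 20.321 mol × 30.01 g/mol = 609.84 g.

609.8 g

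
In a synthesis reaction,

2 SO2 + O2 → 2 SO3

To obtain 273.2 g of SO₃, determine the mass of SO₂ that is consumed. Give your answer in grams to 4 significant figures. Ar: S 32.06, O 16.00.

M(SO3) = 32.06 + 3(16.00) = 80.06 g/mol.
M(SO2) = 32.06 + 2(16.00) = 64.06 g/mol.
n(SO3) = 273.20 g / 80.06 g/mol = 3.4124 mol.
From the equation the SO3:SO2 mole ratio is 2:2, so n(SO2) = 3.4124 × 2/2 = 3.4124 mol.
Mass of SO2 = 3.4124 mol × 64.06 g/mol = 218.60 g.

218.6 g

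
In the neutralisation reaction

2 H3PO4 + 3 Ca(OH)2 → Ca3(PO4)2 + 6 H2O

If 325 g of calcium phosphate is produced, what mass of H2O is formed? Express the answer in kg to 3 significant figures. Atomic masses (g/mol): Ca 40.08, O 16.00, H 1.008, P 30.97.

0.113 kg

M(Ca3(PO4)2) = 3(40.08) + 2(30.97) + 8(16.00) = 310.18 g/mol.
M(H2O) = 2(1.008) + 16.00 = 18.016 g/mol.
n(Ca3(PO4)2) = 325.0 g / 310.18 g/mol = 1.048 mol.
From the equation the Ca3(PO4)2:H2O mole ratio is 1:6, so n(H2O) = 1.048 × 6/1 = 6.287 mol.
Mass of H2O = 6.287 mol × 18.016 g/mol = 113.3 g.
Converting to kg: 113.3 g = 0.113 kg.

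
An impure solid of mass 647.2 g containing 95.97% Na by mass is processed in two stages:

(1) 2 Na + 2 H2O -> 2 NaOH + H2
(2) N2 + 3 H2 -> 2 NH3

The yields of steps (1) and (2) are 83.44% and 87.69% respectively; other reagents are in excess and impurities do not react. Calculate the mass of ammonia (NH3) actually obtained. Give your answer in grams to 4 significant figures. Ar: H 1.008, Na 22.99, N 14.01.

112.2 g

Pure Na = 647.2 × 0.9597 = 621.12 g.
M(Na) = 22.99 g/mol.
M(NH3) = 14.01 + 3(1.008) = 17.034 g/mol.
n(Na) = 621.12 / 22.99 = 27.017 mol.
Step 1 (Na:H2 = 2:1): theoretical n(H2) = 13.508 mol; at 83.44% yield, n(H2) = 11.271 mol.
Step 2 (H2:NH3 = 3:2): theoretical n(NH3) = 7.5143 mol, so theoretical mass = 7.5143 × 17.034 = 128.00 g.
At 87.69% yield, actual mass of NH3 = 128.00 × 0.8769 = 112.24 g.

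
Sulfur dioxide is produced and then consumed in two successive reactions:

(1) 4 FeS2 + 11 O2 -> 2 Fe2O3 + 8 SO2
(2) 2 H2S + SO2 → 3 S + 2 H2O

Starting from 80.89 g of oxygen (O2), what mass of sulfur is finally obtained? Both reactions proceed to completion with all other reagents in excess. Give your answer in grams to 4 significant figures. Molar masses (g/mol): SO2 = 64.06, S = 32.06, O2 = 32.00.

n(O2) = 80.890 / 32.00 = 2.5278 mol.
Step 1 gives a 11:8 ratio of O2 to SO2, so n(SO2) = 1.8384 mol.
In step 2 the SO2:S ratio is 1:3, so n(S) = 5.5152 mol.
Mass of S = 5.5152 × 32.06 = 176.82 g.

176.8 g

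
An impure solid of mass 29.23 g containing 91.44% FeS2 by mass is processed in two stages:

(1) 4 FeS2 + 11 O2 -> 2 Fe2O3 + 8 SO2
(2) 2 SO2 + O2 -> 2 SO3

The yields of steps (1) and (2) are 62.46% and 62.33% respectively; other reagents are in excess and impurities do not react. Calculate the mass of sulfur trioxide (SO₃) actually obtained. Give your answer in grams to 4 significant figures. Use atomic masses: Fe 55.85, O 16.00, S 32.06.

13.89 g

Pure FeS2 = 29.23 × 0.9144 = 26.728 g.
M(FeS2) = 55.85 + 2(32.06) = 119.97 g/mol.
M(SO3) = 32.06 + 3(16.00) = 80.06 g/mol.
n(FeS2) = 26.728 / 119.97 = 0.22279 mol.
Step 1 (FeS2:SO2 = 4:8): theoretical n(SO2) = 0.44558 mol; at 62.46% yield, n(SO2) = 0.27831 mol.
Step 2 (SO2:SO3 = 2:2): theoretical n(SO3) = 0.27831 mol, so theoretical mass = 0.27831 × 80.06 = 22.281 g.
At 62.33% yield, actual mass of SO3 = 22.281 × 0.6233 = 13.888 g.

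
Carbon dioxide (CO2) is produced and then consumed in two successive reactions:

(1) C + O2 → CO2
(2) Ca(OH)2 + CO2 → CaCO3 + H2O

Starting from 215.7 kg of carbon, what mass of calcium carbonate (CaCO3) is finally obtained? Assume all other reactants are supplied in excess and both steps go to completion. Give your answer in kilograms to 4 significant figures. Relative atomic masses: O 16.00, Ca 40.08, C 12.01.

M(C) = 12.01 g/mol.
M(CaCO3) = 40.08 + 12.01 + 3(16.00) = 100.09 g/mol.
215.7 kg = 215700 g.
n(C) = 215700 / 12.01 = 17960 mol.
Step 1 gives a 1:1 ratio of C to CO2, so n(CO2) = 17960 mol.
In step 2 the CO2:CaCO3 ratio is 1:1, so n(CaCO3) = 17960 mol.
Mass of CaCO3 = 17960 × 100.09 = 1.7976 × 10^6 g = 1798 kg.

1798 kg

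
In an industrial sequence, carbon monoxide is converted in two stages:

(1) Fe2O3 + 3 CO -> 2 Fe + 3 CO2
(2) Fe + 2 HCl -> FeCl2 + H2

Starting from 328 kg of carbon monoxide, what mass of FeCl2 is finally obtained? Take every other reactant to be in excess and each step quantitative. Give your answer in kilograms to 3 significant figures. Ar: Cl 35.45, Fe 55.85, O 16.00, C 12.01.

M(CO) = 12.01 + 16.00 = 28.01 g/mol.
M(FeCl2) = 55.85 + 2(35.45) = 126.75 g/mol.
328 kg = 328000 g.
n(CO) = 328000 / 28.01 = 11710 mol.
Step 1 gives a 3:2 ratio of CO to Fe, so n(Fe) = 7807 mol.
In step 2 the Fe:FeCl2 ratio is 1:1, so n(FeCl2) = 7807 mol.
Mass of FeCl2 = 7807 × 126.75 = 989500 g = 990 kg.

990 kg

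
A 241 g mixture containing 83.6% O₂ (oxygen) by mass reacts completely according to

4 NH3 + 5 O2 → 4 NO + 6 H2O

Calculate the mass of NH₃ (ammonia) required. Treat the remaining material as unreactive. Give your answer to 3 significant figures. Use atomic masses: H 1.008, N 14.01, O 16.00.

Mass of pure O2 = 241 g × 0.836 = 201.5 g.
M(O2) = 2(16.00) = 32.00 g/mol.
M(NH3) = 14.01 + 3(1.008) = 17.034 g/mol.
n(O2) = 201.5 g / 32.00 g/mol = 6.296 mol.
From the equation the O2:NH3 mole ratio is 5:4, so n(NH3) = 6.296 × 4/5 = 5.037 mol.
Mass of NH3 = 5.037 mol × 17.034 g/mol = 85.80 g.

85.8 g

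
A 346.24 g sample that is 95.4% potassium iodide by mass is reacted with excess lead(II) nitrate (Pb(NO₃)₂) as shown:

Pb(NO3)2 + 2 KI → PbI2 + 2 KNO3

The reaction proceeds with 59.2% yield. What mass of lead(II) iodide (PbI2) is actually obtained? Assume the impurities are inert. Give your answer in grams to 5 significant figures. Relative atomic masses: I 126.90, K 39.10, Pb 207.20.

Pure KI available = 346.24 g × 0.954 = 330.313 g.
M(KI) = 39.10 + 126.90 = 166.00 g/mol.
M(PbI2) = 207.20 + 2(126.90) = 461.00 g/mol.
n(KI) = 330.313 g / 166.00 g/mol = 1.98984 mol.
From the equation the KI:PbI2 mole ratio is 2:1, so n(PbI2) = 1.98984 × 1/2 = 0.994919 mol.
Mass of PbI2 = 0.994919 mol × 461.00 g/mol = 458.657 g.
Actual mass collected = 458.657 g × 0.592 = 271.525 g.

271.53 g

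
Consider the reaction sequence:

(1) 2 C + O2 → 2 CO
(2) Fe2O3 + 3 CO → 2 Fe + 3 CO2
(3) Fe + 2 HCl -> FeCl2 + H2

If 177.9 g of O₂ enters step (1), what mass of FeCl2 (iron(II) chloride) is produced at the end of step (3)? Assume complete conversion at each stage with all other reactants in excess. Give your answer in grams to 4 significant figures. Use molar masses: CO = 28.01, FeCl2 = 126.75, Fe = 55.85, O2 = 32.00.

939.5 g

n(O2) = 177.9 / 32.00 = 5.5594 mol.
Reaction (1): O2→CO ratio 1:2 ⇒ n(CO) = 11.119 mol.
Reaction (2): CO→Fe ratio 3:2 ⇒ n(Fe) = 7.4125 mol.
Reaction (3): Fe→FeCl2 ratio 1:1 ⇒ n(FeCl2) = 7.4125 mol.
Mass of FeCl2 = 7.4125 × 126.75 = 939.53 g.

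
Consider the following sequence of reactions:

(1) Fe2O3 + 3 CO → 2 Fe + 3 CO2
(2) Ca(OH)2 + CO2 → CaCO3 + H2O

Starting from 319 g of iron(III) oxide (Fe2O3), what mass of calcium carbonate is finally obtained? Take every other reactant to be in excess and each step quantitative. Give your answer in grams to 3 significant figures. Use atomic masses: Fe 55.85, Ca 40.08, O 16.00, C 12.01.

M(Fe2O3) = 2(55.85) + 3(16.00) = 159.70 g/mol.
M(CaCO3) = 40.08 + 12.01 + 3(16.00) = 100.09 g/mol.
n(Fe2O3) = 319.0 / 159.70 = 1.997 mol.
Step 1 gives a 1:3 ratio of Fe2O3 to CO2, so n(CO2) = 5.992 mol.
In step 2 the CO2:CaCO3 ratio is 1:1, so n(CaCO3) = 5.992 mol.
Mass of CaCO3 = 5.992 × 100.09 = 599.8 g.

600 g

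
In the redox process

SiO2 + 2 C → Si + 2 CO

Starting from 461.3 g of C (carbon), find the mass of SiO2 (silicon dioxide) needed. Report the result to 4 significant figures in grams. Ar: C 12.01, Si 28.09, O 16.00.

1154 g

M(C) = 12.01 g/mol.
M(SiO2) = 28.09 + 2(16.00) = 60.09 g/mol.
n(C) = 461.30 g / 12.01 g/mol = 38.410 mol.
From the equation the C:SiO2 mole ratio is 2:1, so n(SiO2) = 38.410 × 1/2 = 19.205 mol.
Mass of SiO2 = 19.205 mol × 60.09 g/mol = 1154.0 g.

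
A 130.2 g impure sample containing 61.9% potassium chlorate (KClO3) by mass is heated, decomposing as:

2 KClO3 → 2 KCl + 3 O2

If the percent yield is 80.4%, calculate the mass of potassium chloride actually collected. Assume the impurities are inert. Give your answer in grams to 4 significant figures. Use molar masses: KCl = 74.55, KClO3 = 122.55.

Pure KClO3 available = 130.2 g × 0.619 = 80.594 g.
n(KClO3) = 80.594 g / 122.55 g/mol = 0.65764 mol.
From the equation the KClO3:KCl mole ratio is 2:2, so n(KCl) = 0.65764 × 2/2 = 0.65764 mol.
Mass of KCl = 0.65764 mol × 74.55 g/mol = 49.027 g.
Actual mass collected = 49.027 g × 0.804 = 39.418 g.

39.42 g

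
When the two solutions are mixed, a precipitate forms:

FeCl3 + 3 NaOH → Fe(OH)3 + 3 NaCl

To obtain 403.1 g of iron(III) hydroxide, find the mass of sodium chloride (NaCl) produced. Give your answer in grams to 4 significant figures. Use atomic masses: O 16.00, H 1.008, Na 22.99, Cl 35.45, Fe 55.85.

M(Fe(OH)3) = 55.85 + 3(16.00) + 3(1.008) = 106.874 g/mol.
M(NaCl) = 22.99 + 35.45 = 58.44 g/mol.
n(Fe(OH)3) = 403.10 g / 106.874 g/mol = 3.7717 mol.
From the equation the Fe(OH)3:NaCl mole ratio is 1:3, so n(NaCl) = 3.7717 × 3/1 = 11.315 mol.
Mass of NaCl = 11.315 mol × 58.44 g/mol = 661.26 g.

661.3 g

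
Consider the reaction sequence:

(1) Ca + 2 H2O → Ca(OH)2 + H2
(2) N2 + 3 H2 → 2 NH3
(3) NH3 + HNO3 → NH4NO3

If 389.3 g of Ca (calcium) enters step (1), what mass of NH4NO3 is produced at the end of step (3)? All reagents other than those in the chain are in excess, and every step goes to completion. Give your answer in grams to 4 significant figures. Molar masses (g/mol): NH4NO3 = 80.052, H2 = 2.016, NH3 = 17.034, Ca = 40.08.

n(Ca) = 389.3 / 40.08 = 9.7131 mol.
Reaction (1): Ca→H2 ratio 1:1 ⇒ n(H2) = 9.7131 mol.
Reaction (2): H2→NH3 ratio 3:2 ⇒ n(NH3) = 6.4754 mol.
Reaction (3): NH3→NH4NO3 ratio 1:1 ⇒ n(NH4NO3) = 6.4754 mol.
Mass of NH4NO3 = 6.4754 × 80.052 = 518.37 g.

518.4 g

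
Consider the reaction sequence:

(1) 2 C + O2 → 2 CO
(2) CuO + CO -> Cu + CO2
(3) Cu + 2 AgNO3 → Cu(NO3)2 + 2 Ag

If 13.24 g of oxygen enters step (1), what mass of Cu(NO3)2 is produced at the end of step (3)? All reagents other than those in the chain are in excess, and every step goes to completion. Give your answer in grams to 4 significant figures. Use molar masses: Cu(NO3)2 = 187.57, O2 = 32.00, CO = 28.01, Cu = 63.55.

n(O2) = 13.24 / 32.00 = 0.41375 mol.
Reaction (1): O2→CO ratio 1:2 ⇒ n(CO) = 0.82750 mol.
Reaction (2): CO→Cu ratio 1:1 ⇒ n(Cu) = 0.82750 mol.
Reaction (3): Cu→Cu(NO3)2 ratio 1:1 ⇒ n(Cu(NO3)2) = 0.82750 mol.
Mass of Cu(NO3)2 = 0.82750 × 187.57 = 155.21 g.

155.2 g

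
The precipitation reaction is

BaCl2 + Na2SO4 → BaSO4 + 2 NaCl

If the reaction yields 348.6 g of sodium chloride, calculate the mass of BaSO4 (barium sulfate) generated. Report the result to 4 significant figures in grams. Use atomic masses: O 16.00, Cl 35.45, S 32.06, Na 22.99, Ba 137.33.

696.1 g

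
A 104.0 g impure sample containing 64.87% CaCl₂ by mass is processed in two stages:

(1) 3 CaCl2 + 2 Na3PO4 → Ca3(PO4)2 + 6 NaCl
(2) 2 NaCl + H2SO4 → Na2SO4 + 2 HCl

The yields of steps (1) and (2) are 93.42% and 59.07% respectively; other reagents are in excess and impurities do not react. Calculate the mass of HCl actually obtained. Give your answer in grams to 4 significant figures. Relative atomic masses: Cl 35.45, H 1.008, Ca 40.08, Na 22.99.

24.46 g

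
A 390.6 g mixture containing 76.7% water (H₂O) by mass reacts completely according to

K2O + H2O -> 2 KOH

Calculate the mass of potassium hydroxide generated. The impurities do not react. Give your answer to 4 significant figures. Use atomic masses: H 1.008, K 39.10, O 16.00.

1866 g

Mass of pure H2O = 390.6 g × 0.767 = 299.59 g.
M(H2O) = 2(1.008) + 16.00 = 18.016 g/mol.
M(KOH) = 39.10 + 16.00 + 1.008 = 56.108 g/mol.
n(H2O) = 299.59 g / 18.016 g/mol = 16.629 mol.
From the equation the H2O:KOH mole ratio is 1:2, so n(KOH) = 16.629 × 2/1 = 33.258 mol.
Mass of KOH = 33.258 mol × 56.108 g/mol = 1866.1 g.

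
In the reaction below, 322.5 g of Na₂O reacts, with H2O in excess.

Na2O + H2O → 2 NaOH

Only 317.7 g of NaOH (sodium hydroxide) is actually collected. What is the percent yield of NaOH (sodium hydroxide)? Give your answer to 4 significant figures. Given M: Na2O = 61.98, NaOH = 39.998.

n(Na2O) = 322.50 g / 61.98 g/mol = 5.2033 mol.
From the equation the Na2O:NaOH mole ratio is 1:2, so n(NaOH) = 5.2033 × 2/1 = 10.407 mol.
Mass of NaOH = 10.407 mol × 39.998 g/mol = 416.24 g.
This is the theoretical yield. Percent yield = 317.7 g / 416.24 g × 100% = 76.326%.

76.33 %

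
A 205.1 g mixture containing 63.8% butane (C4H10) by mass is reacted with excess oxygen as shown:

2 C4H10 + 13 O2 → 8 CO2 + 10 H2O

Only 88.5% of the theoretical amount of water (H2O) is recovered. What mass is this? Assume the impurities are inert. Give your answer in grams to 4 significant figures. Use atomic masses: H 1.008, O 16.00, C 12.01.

179.5 g

Pure C4H10 available = 205.1 g × 0.638 = 130.85 g.
M(C4H10) = 4(12.01) + 10(1.008) = 58.12 g/mol.
M(H2O) = 2(1.008) + 16.00 = 18.016 g/mol.
n(C4H10) = 130.85 g / 58.12 g/mol = 2.2514 mol.
From the equation the C4H10:H2O mole ratio is 2:10, so n(H2O) = 2.2514 × 10/2 = 11.257 mol.
Mass of H2O = 11.257 mol × 18.016 g/mol = 202.81 g.
Actual mass collected = 202.81 g × 0.885 = 179.49 g.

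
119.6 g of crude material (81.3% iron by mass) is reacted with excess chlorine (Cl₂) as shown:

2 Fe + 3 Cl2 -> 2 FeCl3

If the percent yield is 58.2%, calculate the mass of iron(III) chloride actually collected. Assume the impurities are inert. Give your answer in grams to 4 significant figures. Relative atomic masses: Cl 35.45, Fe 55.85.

Pure Fe available = 119.6 g × 0.813 = 97.235 g.
M(Fe) = 55.85 g/mol.
M(FeCl3) = 55.85 + 3(35.45) = 162.20 g/mol.
n(Fe) = 97.235 g / 55.85 g/mol = 1.7410 mol.
From the equation the Fe:FeCl3 mole ratio is 2:2, so n(FeCl3) = 1.7410 × 2/2 = 1.7410 mol.
Mass of FeCl3 = 1.7410 mol × 162.20 g/mol = 282.39 g.
Actual mass collected = 282.39 g × 0.582 = 164.35 g.

164.4 g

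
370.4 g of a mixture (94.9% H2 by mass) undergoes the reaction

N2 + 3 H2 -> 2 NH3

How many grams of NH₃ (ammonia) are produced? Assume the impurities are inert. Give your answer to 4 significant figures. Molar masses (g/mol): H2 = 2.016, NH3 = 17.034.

Mass of pure H2 = 370.4 g × 0.949 = 351.51 g.
n(H2) = 351.51 g / 2.016 g/mol = 174.36 mol.
From the equation the H2:NH3 mole ratio is 3:2, so n(NH3) = 174.36 × 2/3 = 116.24 mol.
Mass of NH3 = 116.24 mol × 17.034 g/mol = 1980.0 g.

1980 g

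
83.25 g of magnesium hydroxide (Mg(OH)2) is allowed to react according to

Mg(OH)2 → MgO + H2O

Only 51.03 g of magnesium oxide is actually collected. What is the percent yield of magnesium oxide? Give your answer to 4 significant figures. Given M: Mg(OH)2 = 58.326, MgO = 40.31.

n(Mg(OH)2) = 83.250 g / 58.326 g/mol = 1.4273 mol.
From the equation the Mg(OH)2:MgO mole ratio is 1:1, so n(MgO) = 1.4273 × 1/1 = 1.4273 mol.
Mass of MgO = 1.4273 mol × 40.31 g/mol = 57.535 g.
This is the theoretical yield. Percent yield = 51.03 g / 57.535 g × 100% = 88.693%.

88.69 %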